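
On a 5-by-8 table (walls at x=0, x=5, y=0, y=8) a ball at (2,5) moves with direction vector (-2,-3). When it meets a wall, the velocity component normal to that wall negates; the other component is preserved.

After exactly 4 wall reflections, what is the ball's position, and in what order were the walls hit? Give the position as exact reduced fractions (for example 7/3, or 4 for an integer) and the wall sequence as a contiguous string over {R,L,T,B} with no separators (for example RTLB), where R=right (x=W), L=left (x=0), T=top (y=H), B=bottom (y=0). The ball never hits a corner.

1. t=1 → L at (0,2); v=(2,-3)
2. t=2/3 → B at (4/3,0); v=(2,3)
3. t=11/6 → R at (5,11/2); v=(-2,3)
4. t=5/6 → T at (10/3,8); v=(-2,-3)

Final position: (10/3,8)
Wall sequence: LBRT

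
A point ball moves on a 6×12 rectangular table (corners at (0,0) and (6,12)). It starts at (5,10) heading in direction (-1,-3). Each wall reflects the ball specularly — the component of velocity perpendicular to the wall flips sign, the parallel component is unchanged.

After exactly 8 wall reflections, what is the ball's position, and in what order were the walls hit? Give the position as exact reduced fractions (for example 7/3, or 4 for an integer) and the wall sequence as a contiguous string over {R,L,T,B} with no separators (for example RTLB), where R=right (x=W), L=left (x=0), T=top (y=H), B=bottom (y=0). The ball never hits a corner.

Final position: (7/3,0)
Wall sequence: BLTRBTLB

1. t=10/3 → B at (5/3,0); v=(-1,3)
2. t=5/3 → L at (0,5); v=(1,3)
3. t=7/3 → T at (7/3,12); v=(1,-3)
4. t=11/3 → R at (6,1); v=(-1,-3)
5. t=1/3 → B at (17/3,0); v=(-1,3)
6. t=4 → T at (5/3,12); v=(-1,-3)
7. t=5/3 → L at (0,7); v=(1,-3)
8. t=7/3 → B at (7/3,0); v=(1,3)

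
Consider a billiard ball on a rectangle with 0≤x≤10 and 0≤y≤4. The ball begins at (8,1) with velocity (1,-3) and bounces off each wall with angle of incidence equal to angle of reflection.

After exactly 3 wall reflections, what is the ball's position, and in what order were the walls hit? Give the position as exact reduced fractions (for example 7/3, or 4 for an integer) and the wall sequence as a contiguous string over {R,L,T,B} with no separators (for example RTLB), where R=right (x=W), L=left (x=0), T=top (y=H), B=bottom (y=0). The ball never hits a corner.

Final position: (10,3)
Wall sequence: BTR

1. t=1/3 → B at (25/3,0); v=(1,3)
2. t=4/3 → T at (29/3,4); v=(1,-3)
3. t=1/3 → R at (10,3); v=(-1,-3)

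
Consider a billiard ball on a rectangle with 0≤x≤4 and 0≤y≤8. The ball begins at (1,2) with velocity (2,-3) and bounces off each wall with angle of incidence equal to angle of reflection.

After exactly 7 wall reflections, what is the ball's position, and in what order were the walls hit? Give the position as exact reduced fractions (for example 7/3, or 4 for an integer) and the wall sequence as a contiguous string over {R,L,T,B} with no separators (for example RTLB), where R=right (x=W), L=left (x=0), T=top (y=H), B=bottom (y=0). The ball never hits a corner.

Final position: (0,9/2)
Wall sequence: BRTLRBL

1. t=2/3 → B at (7/3,0); v=(2,3)
2. t=5/6 → R at (4,5/2); v=(-2,3)
3. t=11/6 → T at (1/3,8); v=(-2,-3)
4. t=1/6 → L at (0,15/2); v=(2,-3)
5. t=2 → R at (4,3/2); v=(-2,-3)
6. t=1/2 → B at (3,0); v=(-2,3)
7. t=3/2 → L at (0,9/2); v=(2,3)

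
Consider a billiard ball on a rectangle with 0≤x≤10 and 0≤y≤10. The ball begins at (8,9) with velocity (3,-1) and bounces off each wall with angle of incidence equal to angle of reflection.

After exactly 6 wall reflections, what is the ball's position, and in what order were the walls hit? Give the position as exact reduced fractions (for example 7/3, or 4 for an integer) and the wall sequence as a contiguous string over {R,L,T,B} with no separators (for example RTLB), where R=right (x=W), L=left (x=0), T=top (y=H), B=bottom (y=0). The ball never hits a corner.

1. t=2/3 → R at (10,25/3); v=(-3,-1)
2. t=10/3 → L at (0,5); v=(3,-1)
3. t=10/3 → R at (10,5/3); v=(-3,-1)
4. t=5/3 → B at (5,0); v=(-3,1)
5. t=5/3 → L at (0,5/3); v=(3,1)
6. t=10/3 → R at (10,5); v=(-3,1)

Final position: (10,5)
Wall sequence: RLRBLR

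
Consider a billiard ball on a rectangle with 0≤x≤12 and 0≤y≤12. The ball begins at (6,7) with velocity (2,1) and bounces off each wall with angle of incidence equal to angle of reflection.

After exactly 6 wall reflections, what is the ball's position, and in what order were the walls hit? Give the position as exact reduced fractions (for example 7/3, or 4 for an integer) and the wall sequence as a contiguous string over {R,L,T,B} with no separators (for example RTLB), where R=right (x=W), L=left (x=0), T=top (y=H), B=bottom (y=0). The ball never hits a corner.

1. t=3 → R at (12,10); v=(-2,1)
2. t=2 → T at (8,12); v=(-2,-1)
3. t=4 → L at (0,8); v=(2,-1)
4. t=6 → R at (12,2); v=(-2,-1)
5. t=2 → B at (8,0); v=(-2,1)
6. t=4 → L at (0,4); v=(2,1)

Final position: (0,4)
Wall sequence: RTLRBL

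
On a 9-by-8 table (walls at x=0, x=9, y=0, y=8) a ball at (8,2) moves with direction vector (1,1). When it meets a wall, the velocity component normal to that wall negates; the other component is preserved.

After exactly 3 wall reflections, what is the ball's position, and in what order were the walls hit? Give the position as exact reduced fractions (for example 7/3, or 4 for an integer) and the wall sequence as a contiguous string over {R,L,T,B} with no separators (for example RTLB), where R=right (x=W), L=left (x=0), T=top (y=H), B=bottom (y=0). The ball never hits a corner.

1. t=1 → R at (9,3); v=(-1,1)
2. t=5 → T at (4,8); v=(-1,-1)
3. t=4 → L at (0,4); v=(1,-1)

Final position: (0,4)
Wall sequence: RTL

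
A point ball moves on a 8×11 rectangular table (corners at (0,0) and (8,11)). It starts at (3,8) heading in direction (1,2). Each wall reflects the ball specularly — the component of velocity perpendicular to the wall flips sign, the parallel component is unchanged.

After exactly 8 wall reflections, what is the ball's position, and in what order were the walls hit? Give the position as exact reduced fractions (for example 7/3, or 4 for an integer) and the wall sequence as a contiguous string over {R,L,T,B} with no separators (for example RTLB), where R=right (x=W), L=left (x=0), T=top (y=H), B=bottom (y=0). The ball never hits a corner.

1. t=3/2 → T at (9/2,11); v=(1,-2)
2. t=7/2 → R at (8,4); v=(-1,-2)
3. t=2 → B at (6,0); v=(-1,2)
4. t=11/2 → T at (1/2,11); v=(-1,-2)
5. t=1/2 → L at (0,10); v=(1,-2)
6. t=5 → B at (5,0); v=(1,2)
7. t=3 → R at (8,6); v=(-1,2)
8. t=5/2 → T at (11/2,11); v=(-1,-2)

Final position: (11/2,11)
Wall sequence: TRBTLBRT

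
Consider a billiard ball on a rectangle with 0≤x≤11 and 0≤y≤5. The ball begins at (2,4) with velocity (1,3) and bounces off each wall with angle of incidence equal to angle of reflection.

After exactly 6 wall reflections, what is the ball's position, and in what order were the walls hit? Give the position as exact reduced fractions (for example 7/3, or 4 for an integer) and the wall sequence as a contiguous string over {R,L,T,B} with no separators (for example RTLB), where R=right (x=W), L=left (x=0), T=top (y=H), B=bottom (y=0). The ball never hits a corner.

Final position: (32/3,0)
Wall sequence: TBTBTB

1. t=1/3 → T at (7/3,5); v=(1,-3)
2. t=5/3 → B at (4,0); v=(1,3)
3. t=5/3 → T at (17/3,5); v=(1,-3)
4. t=5/3 → B at (22/3,0); v=(1,3)
5. t=5/3 → T at (9,5); v=(1,-3)
6. t=5/3 → B at (32/3,0); v=(1,3)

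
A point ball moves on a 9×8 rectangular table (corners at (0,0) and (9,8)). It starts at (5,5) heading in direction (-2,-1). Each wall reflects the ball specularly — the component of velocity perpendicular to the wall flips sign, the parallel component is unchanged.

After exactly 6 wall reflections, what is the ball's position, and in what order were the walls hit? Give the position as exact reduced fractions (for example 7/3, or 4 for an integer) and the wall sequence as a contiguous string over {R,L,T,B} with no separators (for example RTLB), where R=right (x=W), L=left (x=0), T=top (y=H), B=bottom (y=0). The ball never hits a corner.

1. t=5/2 → L at (0,5/2); v=(2,-1)
2. t=5/2 → B at (5,0); v=(2,1)
3. t=2 → R at (9,2); v=(-2,1)
4. t=9/2 → L at (0,13/2); v=(2,1)
5. t=3/2 → T at (3,8); v=(2,-1)
6. t=3 → R at (9,5); v=(-2,-1)

Final position: (9,5)
Wall sequence: LBRLTR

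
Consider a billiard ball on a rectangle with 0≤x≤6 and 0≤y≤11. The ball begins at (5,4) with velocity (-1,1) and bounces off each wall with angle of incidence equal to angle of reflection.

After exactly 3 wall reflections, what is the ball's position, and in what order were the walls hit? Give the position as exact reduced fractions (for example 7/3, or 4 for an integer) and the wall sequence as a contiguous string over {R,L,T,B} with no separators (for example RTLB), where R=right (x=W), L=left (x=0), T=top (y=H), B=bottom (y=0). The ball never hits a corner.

1. t=5 → L at (0,9); v=(1,1)
2. t=2 → T at (2,11); v=(1,-1)
3. t=4 → R at (6,7); v=(-1,-1)

Final position: (6,7)
Wall sequence: LTR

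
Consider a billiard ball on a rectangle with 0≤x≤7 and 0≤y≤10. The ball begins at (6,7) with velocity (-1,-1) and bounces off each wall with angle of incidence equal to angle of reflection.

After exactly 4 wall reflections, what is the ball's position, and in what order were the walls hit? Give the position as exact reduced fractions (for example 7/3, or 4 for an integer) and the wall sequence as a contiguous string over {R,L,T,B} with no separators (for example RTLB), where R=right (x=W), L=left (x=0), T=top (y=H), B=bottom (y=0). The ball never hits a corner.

Final position: (3,10)
Wall sequence: LBRT

1. t=6 → L at (0,1); v=(1,-1)
2. t=1 → B at (1,0); v=(1,1)
3. t=6 → R at (7,6); v=(-1,1)
4. t=4 → T at (3,10); v=(-1,-1)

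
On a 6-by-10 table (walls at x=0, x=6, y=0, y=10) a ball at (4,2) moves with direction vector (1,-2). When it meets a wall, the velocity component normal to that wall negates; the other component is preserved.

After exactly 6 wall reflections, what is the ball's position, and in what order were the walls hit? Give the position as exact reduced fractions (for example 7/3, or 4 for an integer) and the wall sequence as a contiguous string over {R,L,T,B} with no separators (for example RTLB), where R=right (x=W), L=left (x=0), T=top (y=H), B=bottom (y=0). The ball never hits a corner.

Final position: (6,6)
Wall sequence: BRTLBR

1. t=1 → B at (5,0); v=(1,2)
2. t=1 → R at (6,2); v=(-1,2)
3. t=4 → T at (2,10); v=(-1,-2)
4. t=2 → L at (0,6); v=(1,-2)
5. t=3 → B at (3,0); v=(1,2)
6. t=3 → R at (6,6); v=(-1,2)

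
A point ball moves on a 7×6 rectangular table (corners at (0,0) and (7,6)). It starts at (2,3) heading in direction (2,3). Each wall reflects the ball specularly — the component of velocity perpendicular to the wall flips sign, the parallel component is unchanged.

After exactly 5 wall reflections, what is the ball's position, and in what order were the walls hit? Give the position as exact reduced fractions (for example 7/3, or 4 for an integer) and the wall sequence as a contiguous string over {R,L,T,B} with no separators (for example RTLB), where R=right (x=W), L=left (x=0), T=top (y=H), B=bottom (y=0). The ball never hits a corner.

Final position: (0,3)
Wall sequence: TRBTL

1. t=1 → T at (4,6); v=(2,-3)
2. t=3/2 → R at (7,3/2); v=(-2,-3)
3. t=1/2 → B at (6,0); v=(-2,3)
4. t=2 → T at (2,6); v=(-2,-3)
5. t=1 → L at (0,3); v=(2,-3)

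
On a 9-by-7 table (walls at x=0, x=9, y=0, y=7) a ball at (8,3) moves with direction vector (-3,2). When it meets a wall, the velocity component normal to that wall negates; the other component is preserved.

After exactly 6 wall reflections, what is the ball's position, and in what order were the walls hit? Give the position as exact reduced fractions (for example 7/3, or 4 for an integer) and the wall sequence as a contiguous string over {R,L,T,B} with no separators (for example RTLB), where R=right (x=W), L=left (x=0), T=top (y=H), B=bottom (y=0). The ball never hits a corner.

1. t=2 → T at (2,7); v=(-3,-2)
2. t=2/3 → L at (0,17/3); v=(3,-2)
3. t=17/6 → B at (17/2,0); v=(3,2)
4. t=1/6 → R at (9,1/3); v=(-3,2)
5. t=3 → L at (0,19/3); v=(3,2)
6. t=1/3 → T at (1,7); v=(3,-2)

Final position: (1,7)
Wall sequence: TLBRLT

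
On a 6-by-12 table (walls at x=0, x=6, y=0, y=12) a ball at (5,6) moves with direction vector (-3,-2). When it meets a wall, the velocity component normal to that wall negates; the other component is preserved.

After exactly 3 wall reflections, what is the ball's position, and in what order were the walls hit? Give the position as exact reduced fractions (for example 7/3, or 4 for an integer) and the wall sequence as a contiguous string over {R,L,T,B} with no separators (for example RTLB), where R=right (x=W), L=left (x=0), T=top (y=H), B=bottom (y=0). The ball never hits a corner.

1. t=5/3 → L at (0,8/3); v=(3,-2)
2. t=4/3 → B at (4,0); v=(3,2)
3. t=2/3 → R at (6,4/3); v=(-3,2)

Final position: (6,4/3)
Wall sequence: LBR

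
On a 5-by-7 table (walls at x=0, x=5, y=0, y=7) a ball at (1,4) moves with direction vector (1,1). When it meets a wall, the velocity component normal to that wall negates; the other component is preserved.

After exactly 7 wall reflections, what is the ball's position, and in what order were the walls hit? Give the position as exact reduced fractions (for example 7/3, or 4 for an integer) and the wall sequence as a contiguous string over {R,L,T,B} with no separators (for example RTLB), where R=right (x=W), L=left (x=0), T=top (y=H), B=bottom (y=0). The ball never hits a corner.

1. t=3 → T at (4,7); v=(1,-1)
2. t=1 → R at (5,6); v=(-1,-1)
3. t=5 → L at (0,1); v=(1,-1)
4. t=1 → B at (1,0); v=(1,1)
5. t=4 → R at (5,4); v=(-1,1)
6. t=3 → T at (2,7); v=(-1,-1)
7. t=2 → L at (0,5); v=(1,-1)

Final position: (0,5)
Wall sequence: TRLBRTL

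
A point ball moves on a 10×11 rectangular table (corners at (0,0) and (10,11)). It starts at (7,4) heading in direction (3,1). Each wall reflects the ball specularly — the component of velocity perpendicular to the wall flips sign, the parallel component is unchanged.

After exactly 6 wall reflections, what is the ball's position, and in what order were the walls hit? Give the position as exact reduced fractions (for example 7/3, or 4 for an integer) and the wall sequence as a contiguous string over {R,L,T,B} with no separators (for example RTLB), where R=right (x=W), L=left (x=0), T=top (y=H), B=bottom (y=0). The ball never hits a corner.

1. t=1 → R at (10,5); v=(-3,1)
2. t=10/3 → L at (0,25/3); v=(3,1)
3. t=8/3 → T at (8,11); v=(3,-1)
4. t=2/3 → R at (10,31/3); v=(-3,-1)
5. t=10/3 → L at (0,7); v=(3,-1)
6. t=10/3 → R at (10,11/3); v=(-3,-1)

Final position: (10,11/3)
Wall sequence: RLTRLR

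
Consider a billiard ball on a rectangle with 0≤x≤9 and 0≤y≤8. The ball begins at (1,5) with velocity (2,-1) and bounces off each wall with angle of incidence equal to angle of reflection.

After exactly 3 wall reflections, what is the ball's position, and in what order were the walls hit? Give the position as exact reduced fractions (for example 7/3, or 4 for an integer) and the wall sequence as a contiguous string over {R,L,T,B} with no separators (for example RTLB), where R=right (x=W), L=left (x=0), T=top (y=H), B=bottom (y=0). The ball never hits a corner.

1. t=4 → R at (9,1); v=(-2,-1)
2. t=1 → B at (7,0); v=(-2,1)
3. t=7/2 → L at (0,7/2); v=(2,1)

Final position: (0,7/2)
Wall sequence: RBL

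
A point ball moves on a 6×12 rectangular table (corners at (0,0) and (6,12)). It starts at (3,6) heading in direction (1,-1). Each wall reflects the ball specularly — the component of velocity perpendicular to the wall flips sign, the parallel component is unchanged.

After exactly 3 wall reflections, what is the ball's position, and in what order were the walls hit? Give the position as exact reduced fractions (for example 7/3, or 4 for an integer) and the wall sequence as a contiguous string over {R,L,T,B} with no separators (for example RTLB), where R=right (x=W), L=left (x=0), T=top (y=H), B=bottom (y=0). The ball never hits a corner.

Final position: (0,3)
Wall sequence: RBL

1. t=3 → R at (6,3); v=(-1,-1)
2. t=3 → B at (3,0); v=(-1,1)
3. t=3 → L at (0,3); v=(1,1)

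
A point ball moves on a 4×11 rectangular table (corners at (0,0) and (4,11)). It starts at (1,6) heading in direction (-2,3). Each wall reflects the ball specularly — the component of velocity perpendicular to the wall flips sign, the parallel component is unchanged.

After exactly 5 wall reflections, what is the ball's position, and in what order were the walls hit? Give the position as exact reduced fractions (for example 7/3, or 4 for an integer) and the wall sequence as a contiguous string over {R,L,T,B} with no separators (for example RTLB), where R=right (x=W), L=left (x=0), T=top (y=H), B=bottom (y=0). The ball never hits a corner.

1. t=1/2 → L at (0,15/2); v=(2,3)
2. t=7/6 → T at (7/3,11); v=(2,-3)
3. t=5/6 → R at (4,17/2); v=(-2,-3)
4. t=2 → L at (0,5/2); v=(2,-3)
5. t=5/6 → B at (5/3,0); v=(2,3)

Final position: (5/3,0)
Wall sequence: LTRLB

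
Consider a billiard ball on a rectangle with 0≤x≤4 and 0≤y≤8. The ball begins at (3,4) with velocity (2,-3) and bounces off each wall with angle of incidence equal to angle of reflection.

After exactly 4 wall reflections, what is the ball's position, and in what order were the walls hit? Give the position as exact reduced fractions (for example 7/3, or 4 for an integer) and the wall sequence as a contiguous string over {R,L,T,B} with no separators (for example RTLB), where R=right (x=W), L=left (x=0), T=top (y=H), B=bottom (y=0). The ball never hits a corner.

1. t=1/2 → R at (4,5/2); v=(-2,-3)
2. t=5/6 → B at (7/3,0); v=(-2,3)
3. t=7/6 → L at (0,7/2); v=(2,3)
4. t=3/2 → T at (3,8); v=(2,-3)

Final position: (3,8)
Wall sequence: RBLT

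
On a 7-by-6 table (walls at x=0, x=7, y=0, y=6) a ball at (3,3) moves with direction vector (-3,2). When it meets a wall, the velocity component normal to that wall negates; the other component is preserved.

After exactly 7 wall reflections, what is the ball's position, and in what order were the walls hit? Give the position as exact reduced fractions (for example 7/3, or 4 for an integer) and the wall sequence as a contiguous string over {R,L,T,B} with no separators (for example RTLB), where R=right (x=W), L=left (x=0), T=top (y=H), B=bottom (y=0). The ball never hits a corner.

Final position: (7,5)
Wall sequence: LTRBLTR

1. t=1 → L at (0,5); v=(3,2)
2. t=1/2 → T at (3/2,6); v=(3,-2)
3. t=11/6 → R at (7,7/3); v=(-3,-2)
4. t=7/6 → B at (7/2,0); v=(-3,2)
5. t=7/6 → L at (0,7/3); v=(3,2)
6. t=11/6 → T at (11/2,6); v=(3,-2)
7. t=1/2 → R at (7,5); v=(-3,-2)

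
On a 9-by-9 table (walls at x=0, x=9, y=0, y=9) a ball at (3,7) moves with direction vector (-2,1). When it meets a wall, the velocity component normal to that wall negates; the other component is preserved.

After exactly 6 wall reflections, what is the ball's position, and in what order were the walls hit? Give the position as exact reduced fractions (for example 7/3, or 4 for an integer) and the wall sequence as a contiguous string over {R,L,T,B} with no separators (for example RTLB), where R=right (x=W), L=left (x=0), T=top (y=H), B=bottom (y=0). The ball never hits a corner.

Final position: (9,4)
Wall sequence: LTRLBR

1. t=3/2 → L at (0,17/2); v=(2,1)
2. t=1/2 → T at (1,9); v=(2,-1)
3. t=4 → R at (9,5); v=(-2,-1)
4. t=9/2 → L at (0,1/2); v=(2,-1)
5. t=1/2 → B at (1,0); v=(2,1)
6. t=4 → R at (9,4); v=(-2,1)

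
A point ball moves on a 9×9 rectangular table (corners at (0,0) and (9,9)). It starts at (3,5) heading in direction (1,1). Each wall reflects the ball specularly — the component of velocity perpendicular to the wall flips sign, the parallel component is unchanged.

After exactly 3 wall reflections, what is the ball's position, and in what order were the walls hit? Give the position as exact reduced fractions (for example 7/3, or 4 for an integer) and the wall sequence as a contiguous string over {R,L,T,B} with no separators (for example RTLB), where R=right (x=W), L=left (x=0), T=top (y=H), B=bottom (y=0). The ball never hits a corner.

1. t=4 → T at (7,9); v=(1,-1)
2. t=2 → R at (9,7); v=(-1,-1)
3. t=7 → B at (2,0); v=(-1,1)

Final position: (2,0)
Wall sequence: TRB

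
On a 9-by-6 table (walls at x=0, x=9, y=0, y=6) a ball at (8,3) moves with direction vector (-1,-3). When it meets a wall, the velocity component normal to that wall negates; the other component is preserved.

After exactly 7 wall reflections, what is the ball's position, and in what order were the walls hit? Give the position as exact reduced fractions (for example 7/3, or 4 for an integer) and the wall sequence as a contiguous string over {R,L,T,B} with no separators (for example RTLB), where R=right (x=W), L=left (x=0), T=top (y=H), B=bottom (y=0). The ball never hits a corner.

Final position: (3,6)
Wall sequence: BTBTLBT

1. t=1 → B at (7,0); v=(-1,3)
2. t=2 → T at (5,6); v=(-1,-3)
3. t=2 → B at (3,0); v=(-1,3)
4. t=2 → T at (1,6); v=(-1,-3)
5. t=1 → L at (0,3); v=(1,-3)
6. t=1 → B at (1,0); v=(1,3)
7. t=2 → T at (3,6); v=(1,-3)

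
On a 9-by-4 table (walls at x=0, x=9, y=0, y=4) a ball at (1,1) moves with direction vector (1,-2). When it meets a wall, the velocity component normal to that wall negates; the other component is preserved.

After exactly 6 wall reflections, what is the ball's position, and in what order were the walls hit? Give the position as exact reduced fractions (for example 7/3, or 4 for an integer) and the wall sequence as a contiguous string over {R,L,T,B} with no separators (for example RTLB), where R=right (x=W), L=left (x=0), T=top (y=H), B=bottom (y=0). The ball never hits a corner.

1. t=1/2 → B at (3/2,0); v=(1,2)
2. t=2 → T at (7/2,4); v=(1,-2)
3. t=2 → B at (11/2,0); v=(1,2)
4. t=2 → T at (15/2,4); v=(1,-2)
5. t=3/2 → R at (9,1); v=(-1,-2)
6. t=1/2 → B at (17/2,0); v=(-1,2)

Final position: (17/2,0)
Wall sequence: BTBTRB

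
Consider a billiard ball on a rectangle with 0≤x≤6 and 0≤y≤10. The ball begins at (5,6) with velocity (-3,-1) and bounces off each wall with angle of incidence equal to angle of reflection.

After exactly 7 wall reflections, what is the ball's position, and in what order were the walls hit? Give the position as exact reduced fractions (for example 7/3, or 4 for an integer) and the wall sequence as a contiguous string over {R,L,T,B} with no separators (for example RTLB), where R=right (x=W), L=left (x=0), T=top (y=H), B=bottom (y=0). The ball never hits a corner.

1. t=5/3 → L at (0,13/3); v=(3,-1)
2. t=2 → R at (6,7/3); v=(-3,-1)
3. t=2 → L at (0,1/3); v=(3,-1)
4. t=1/3 → B at (1,0); v=(3,1)
5. t=5/3 → R at (6,5/3); v=(-3,1)
6. t=2 → L at (0,11/3); v=(3,1)
7. t=2 → R at (6,17/3); v=(-3,1)

Final position: (6,17/3)
Wall sequence: LRLBRLR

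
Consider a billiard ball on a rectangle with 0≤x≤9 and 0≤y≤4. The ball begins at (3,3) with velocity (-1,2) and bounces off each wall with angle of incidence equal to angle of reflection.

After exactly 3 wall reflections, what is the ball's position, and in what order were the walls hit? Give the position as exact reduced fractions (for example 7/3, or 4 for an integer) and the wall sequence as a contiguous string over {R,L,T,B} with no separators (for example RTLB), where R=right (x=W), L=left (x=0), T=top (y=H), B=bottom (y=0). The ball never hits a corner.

Final position: (0,1)
Wall sequence: TBL

1. t=1/2 → T at (5/2,4); v=(-1,-2)
2. t=2 → B at (1/2,0); v=(-1,2)
3. t=1/2 → L at (0,1); v=(1,2)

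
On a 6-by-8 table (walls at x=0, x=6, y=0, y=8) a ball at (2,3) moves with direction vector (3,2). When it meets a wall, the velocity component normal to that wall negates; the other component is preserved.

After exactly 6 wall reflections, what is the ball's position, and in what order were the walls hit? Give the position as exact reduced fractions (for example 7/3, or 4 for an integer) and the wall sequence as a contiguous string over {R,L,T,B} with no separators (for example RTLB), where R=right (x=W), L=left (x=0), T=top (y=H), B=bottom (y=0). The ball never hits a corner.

1. t=4/3 → R at (6,17/3); v=(-3,2)
2. t=7/6 → T at (5/2,8); v=(-3,-2)
3. t=5/6 → L at (0,19/3); v=(3,-2)
4. t=2 → R at (6,7/3); v=(-3,-2)
5. t=7/6 → B at (5/2,0); v=(-3,2)
6. t=5/6 → L at (0,5/3); v=(3,2)

Final position: (0,5/3)
Wall sequence: RTLRBL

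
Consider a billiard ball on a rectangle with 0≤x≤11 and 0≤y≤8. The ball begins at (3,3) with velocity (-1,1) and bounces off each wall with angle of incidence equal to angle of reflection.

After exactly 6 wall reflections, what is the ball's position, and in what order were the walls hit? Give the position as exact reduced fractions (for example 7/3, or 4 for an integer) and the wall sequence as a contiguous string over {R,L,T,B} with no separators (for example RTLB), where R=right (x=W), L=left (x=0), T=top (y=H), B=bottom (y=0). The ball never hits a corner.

Final position: (0,4)
Wall sequence: LTBRTL

1. t=3 → L at (0,6); v=(1,1)
2. t=2 → T at (2,8); v=(1,-1)
3. t=8 → B at (10,0); v=(1,1)
4. t=1 → R at (11,1); v=(-1,1)
5. t=7 → T at (4,8); v=(-1,-1)
6. t=4 → L at (0,4); v=(1,-1)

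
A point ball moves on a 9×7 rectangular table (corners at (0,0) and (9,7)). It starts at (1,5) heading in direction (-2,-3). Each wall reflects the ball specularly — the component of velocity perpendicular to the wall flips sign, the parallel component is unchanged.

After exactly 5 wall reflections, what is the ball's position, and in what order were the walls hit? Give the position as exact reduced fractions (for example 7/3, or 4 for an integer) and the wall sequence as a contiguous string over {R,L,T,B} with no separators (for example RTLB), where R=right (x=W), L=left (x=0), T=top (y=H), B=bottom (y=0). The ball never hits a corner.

Final position: (19/3,0)
Wall sequence: LBTRB

1. t=1/2 → L at (0,7/2); v=(2,-3)
2. t=7/6 → B at (7/3,0); v=(2,3)
3. t=7/3 → T at (7,7); v=(2,-3)
4. t=1 → R at (9,4); v=(-2,-3)
5. t=4/3 → B at (19/3,0); v=(-2,3)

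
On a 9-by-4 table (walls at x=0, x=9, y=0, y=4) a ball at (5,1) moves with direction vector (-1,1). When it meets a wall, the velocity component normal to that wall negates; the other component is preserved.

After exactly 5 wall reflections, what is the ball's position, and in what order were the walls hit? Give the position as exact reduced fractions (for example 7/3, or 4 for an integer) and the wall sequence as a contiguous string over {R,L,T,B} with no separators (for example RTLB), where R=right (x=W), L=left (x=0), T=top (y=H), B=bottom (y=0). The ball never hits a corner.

Final position: (9,1)
Wall sequence: TLBTR

1. t=3 → T at (2,4); v=(-1,-1)
2. t=2 → L at (0,2); v=(1,-1)
3. t=2 → B at (2,0); v=(1,1)
4. t=4 → T at (6,4); v=(1,-1)
5. t=3 → R at (9,1); v=(-1,-1)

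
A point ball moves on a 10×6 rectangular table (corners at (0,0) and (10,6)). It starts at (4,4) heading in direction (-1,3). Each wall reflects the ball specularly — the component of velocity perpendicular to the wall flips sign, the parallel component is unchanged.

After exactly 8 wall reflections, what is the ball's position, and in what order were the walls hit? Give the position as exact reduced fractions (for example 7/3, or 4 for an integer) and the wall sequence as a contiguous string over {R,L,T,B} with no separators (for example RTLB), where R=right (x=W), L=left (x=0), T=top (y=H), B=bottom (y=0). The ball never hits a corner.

1. t=2/3 → T at (10/3,6); v=(-1,-3)
2. t=2 → B at (4/3,0); v=(-1,3)
3. t=4/3 → L at (0,4); v=(1,3)
4. t=2/3 → T at (2/3,6); v=(1,-3)
5. t=2 → B at (8/3,0); v=(1,3)
6. t=2 → T at (14/3,6); v=(1,-3)
7. t=2 → B at (20/3,0); v=(1,3)
8. t=2 → T at (26/3,6); v=(1,-3)

Final position: (26/3,6)
Wall sequence: TBLTBTBT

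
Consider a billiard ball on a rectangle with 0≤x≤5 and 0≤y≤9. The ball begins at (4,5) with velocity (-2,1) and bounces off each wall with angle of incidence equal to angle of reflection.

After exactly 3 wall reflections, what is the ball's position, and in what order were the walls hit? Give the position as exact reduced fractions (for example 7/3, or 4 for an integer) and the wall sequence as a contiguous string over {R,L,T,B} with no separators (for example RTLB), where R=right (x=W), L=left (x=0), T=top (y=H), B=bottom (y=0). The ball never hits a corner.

1. t=2 → L at (0,7); v=(2,1)
2. t=2 → T at (4,9); v=(2,-1)
3. t=1/2 → R at (5,17/2); v=(-2,-1)

Final position: (5,17/2)
Wall sequence: LTR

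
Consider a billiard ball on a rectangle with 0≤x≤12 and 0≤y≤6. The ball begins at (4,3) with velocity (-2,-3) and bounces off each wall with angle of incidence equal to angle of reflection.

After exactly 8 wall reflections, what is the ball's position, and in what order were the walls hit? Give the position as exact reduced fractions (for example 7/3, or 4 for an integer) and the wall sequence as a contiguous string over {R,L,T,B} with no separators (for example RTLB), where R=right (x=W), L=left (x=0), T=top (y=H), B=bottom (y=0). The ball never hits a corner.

1. t=1 → B at (2,0); v=(-2,3)
2. t=1 → L at (0,3); v=(2,3)
3. t=1 → T at (2,6); v=(2,-3)
4. t=2 → B at (6,0); v=(2,3)
5. t=2 → T at (10,6); v=(2,-3)
6. t=1 → R at (12,3); v=(-2,-3)
7. t=1 → B at (10,0); v=(-2,3)
8. t=2 → T at (6,6); v=(-2,-3)

Final position: (6,6)
Wall sequence: BLTBTRBT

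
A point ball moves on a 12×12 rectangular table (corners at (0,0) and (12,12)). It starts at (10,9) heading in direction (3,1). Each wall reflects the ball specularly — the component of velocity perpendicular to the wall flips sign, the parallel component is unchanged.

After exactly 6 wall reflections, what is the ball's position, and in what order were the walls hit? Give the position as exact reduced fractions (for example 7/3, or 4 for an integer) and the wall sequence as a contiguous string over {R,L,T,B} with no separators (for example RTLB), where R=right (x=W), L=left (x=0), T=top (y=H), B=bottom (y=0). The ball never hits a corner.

Final position: (7,0)
Wall sequence: RTLRLB

1. t=2/3 → R at (12,29/3); v=(-3,1)
2. t=7/3 → T at (5,12); v=(-3,-1)
3. t=5/3 → L at (0,31/3); v=(3,-1)
4. t=4 → R at (12,19/3); v=(-3,-1)
5. t=4 → L at (0,7/3); v=(3,-1)
6. t=7/3 → B at (7,0); v=(3,1)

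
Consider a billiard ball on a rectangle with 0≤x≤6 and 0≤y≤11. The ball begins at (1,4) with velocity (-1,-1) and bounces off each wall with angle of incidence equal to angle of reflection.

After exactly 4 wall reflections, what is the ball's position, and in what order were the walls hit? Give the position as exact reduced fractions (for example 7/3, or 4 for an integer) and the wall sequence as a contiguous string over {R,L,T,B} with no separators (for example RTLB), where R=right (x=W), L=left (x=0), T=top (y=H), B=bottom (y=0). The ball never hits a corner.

Final position: (0,9)
Wall sequence: LBRL

1. t=1 → L at (0,3); v=(1,-1)
2. t=3 → B at (3,0); v=(1,1)
3. t=3 → R at (6,3); v=(-1,1)
4. t=6 → L at (0,9); v=(1,1)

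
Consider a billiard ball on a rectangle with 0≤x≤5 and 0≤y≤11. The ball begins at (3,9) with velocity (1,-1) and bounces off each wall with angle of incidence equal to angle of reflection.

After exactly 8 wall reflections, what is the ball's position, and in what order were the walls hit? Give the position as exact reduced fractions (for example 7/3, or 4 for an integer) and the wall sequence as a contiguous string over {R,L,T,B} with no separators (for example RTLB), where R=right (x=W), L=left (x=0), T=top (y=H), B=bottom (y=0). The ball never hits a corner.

1. t=2 → R at (5,7); v=(-1,-1)
2. t=5 → L at (0,2); v=(1,-1)
3. t=2 → B at (2,0); v=(1,1)
4. t=3 → R at (5,3); v=(-1,1)
5. t=5 → L at (0,8); v=(1,1)
6. t=3 → T at (3,11); v=(1,-1)
7. t=2 → R at (5,9); v=(-1,-1)
8. t=5 → L at (0,4); v=(1,-1)

Final position: (0,4)
Wall sequence: RLBRLTRL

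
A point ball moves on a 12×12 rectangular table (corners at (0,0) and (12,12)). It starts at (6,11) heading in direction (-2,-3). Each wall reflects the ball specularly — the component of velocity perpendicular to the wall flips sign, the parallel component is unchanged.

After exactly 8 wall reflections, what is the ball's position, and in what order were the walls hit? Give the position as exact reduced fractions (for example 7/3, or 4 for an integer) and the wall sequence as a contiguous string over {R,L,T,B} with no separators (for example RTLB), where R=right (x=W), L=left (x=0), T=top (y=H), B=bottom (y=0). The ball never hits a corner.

1. t=3 → L at (0,2); v=(2,-3)
2. t=2/3 → B at (4/3,0); v=(2,3)
3. t=4 → T at (28/3,12); v=(2,-3)
4. t=4/3 → R at (12,8); v=(-2,-3)
5. t=8/3 → B at (20/3,0); v=(-2,3)
6. t=10/3 → L at (0,10); v=(2,3)
7. t=2/3 → T at (4/3,12); v=(2,-3)
8. t=4 → B at (28/3,0); v=(2,3)

Final position: (28/3,0)
Wall sequence: LBTRBLTB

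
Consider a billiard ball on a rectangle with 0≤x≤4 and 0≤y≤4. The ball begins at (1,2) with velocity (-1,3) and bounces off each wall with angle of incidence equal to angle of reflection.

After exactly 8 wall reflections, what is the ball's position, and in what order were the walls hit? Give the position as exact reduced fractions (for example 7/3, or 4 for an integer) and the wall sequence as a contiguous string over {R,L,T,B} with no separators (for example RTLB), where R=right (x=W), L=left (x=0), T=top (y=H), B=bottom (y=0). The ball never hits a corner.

1. t=2/3 → T at (1/3,4); v=(-1,-3)
2. t=1/3 → L at (0,3); v=(1,-3)
3. t=1 → B at (1,0); v=(1,3)
4. t=4/3 → T at (7/3,4); v=(1,-3)
5. t=4/3 → B at (11/3,0); v=(1,3)
6. t=1/3 → R at (4,1); v=(-1,3)
7. t=1 → T at (3,4); v=(-1,-3)
8. t=4/3 → B at (5/3,0); v=(-1,3)

Final position: (5/3,0)
Wall sequence: TLBTBRTB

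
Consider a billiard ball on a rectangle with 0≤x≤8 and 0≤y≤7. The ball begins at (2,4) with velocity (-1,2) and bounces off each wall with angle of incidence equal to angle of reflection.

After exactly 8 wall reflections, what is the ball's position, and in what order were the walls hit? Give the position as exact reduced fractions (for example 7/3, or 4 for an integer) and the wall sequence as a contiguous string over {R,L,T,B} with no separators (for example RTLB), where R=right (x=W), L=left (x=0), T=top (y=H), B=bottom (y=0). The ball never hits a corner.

1. t=3/2 → T at (1/2,7); v=(-1,-2)
2. t=1/2 → L at (0,6); v=(1,-2)
3. t=3 → B at (3,0); v=(1,2)
4. t=7/2 → T at (13/2,7); v=(1,-2)
5. t=3/2 → R at (8,4); v=(-1,-2)
6. t=2 → B at (6,0); v=(-1,2)
7. t=7/2 → T at (5/2,7); v=(-1,-2)
8. t=5/2 → L at (0,2); v=(1,-2)

Final position: (0,2)
Wall sequence: TLBTRBTL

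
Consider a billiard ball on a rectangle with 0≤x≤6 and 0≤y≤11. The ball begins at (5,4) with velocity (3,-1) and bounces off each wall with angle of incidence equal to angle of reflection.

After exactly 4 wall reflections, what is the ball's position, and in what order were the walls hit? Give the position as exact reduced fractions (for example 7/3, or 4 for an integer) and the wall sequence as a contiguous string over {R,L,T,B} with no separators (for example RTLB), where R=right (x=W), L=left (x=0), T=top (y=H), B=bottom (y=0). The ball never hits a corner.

Final position: (6,1/3)
Wall sequence: RLBR

1. t=1/3 → R at (6,11/3); v=(-3,-1)
2. t=2 → L at (0,5/3); v=(3,-1)
3. t=5/3 → B at (5,0); v=(3,1)
4. t=1/3 → R at (6,1/3); v=(-3,1)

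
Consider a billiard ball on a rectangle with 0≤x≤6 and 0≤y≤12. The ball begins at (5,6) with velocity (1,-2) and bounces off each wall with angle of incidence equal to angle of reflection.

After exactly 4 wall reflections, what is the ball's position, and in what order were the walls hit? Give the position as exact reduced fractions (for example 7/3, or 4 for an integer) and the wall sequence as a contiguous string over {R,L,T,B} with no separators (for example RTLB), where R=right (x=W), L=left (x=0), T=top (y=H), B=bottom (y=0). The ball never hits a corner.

1. t=1 → R at (6,4); v=(-1,-2)
2. t=2 → B at (4,0); v=(-1,2)
3. t=4 → L at (0,8); v=(1,2)
4. t=2 → T at (2,12); v=(1,-2)

Final position: (2,12)
Wall sequence: RBLT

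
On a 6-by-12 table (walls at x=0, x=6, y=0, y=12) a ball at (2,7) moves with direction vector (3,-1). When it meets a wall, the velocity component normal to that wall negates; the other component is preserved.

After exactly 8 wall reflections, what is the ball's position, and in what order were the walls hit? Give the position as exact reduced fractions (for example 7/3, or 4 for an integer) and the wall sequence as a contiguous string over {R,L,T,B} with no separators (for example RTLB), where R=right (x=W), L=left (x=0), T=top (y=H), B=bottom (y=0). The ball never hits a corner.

1. t=4/3 → R at (6,17/3); v=(-3,-1)
2. t=2 → L at (0,11/3); v=(3,-1)
3. t=2 → R at (6,5/3); v=(-3,-1)
4. t=5/3 → B at (1,0); v=(-3,1)
5. t=1/3 → L at (0,1/3); v=(3,1)
6. t=2 → R at (6,7/3); v=(-3,1)
7. t=2 → L at (0,13/3); v=(3,1)
8. t=2 → R at (6,19/3); v=(-3,1)

Final position: (6,19/3)
Wall sequence: RLRBLRLR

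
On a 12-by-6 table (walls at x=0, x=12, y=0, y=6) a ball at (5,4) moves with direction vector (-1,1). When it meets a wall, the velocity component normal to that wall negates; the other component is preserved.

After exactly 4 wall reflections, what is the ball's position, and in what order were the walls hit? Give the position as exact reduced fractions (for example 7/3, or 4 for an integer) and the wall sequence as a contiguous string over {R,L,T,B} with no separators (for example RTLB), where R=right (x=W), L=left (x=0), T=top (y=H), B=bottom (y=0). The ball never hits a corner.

Final position: (9,6)
Wall sequence: TLBT

1. t=2 → T at (3,6); v=(-1,-1)
2. t=3 → L at (0,3); v=(1,-1)
3. t=3 → B at (3,0); v=(1,1)
4. t=6 → T at (9,6); v=(1,-1)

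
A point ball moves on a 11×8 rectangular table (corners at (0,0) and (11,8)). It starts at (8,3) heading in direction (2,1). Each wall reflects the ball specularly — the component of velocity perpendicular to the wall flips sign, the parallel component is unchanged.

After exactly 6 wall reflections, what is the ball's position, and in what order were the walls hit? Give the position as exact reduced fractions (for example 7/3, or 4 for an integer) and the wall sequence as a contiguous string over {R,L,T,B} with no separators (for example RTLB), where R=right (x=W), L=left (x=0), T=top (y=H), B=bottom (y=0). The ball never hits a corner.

1. t=3/2 → R at (11,9/2); v=(-2,1)
2. t=7/2 → T at (4,8); v=(-2,-1)
3. t=2 → L at (0,6); v=(2,-1)
4. t=11/2 → R at (11,1/2); v=(-2,-1)
5. t=1/2 → B at (10,0); v=(-2,1)
6. t=5 → L at (0,5); v=(2,1)

Final position: (0,5)
Wall sequence: RTLRBL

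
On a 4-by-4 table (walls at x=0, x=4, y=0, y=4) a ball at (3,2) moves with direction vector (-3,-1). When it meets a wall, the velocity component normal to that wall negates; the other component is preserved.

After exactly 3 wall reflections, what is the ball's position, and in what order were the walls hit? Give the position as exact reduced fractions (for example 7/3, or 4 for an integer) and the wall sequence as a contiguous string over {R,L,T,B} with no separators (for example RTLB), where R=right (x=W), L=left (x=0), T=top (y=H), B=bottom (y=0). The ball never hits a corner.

1. t=1 → L at (0,1); v=(3,-1)
2. t=1 → B at (3,0); v=(3,1)
3. t=1/3 → R at (4,1/3); v=(-3,1)

Final position: (4,1/3)
Wall sequence: LBR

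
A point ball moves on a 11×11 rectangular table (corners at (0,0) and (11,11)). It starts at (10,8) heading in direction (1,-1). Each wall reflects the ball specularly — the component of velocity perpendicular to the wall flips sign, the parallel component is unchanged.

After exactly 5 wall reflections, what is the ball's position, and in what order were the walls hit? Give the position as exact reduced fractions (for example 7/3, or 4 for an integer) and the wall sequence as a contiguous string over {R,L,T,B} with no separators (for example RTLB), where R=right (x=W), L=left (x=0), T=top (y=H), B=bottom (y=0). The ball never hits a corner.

1. t=1 → R at (11,7); v=(-1,-1)
2. t=7 → B at (4,0); v=(-1,1)
3. t=4 → L at (0,4); v=(1,1)
4. t=7 → T at (7,11); v=(1,-1)
5. t=4 → R at (11,7); v=(-1,-1)

Final position: (11,7)
Wall sequence: RBLTR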